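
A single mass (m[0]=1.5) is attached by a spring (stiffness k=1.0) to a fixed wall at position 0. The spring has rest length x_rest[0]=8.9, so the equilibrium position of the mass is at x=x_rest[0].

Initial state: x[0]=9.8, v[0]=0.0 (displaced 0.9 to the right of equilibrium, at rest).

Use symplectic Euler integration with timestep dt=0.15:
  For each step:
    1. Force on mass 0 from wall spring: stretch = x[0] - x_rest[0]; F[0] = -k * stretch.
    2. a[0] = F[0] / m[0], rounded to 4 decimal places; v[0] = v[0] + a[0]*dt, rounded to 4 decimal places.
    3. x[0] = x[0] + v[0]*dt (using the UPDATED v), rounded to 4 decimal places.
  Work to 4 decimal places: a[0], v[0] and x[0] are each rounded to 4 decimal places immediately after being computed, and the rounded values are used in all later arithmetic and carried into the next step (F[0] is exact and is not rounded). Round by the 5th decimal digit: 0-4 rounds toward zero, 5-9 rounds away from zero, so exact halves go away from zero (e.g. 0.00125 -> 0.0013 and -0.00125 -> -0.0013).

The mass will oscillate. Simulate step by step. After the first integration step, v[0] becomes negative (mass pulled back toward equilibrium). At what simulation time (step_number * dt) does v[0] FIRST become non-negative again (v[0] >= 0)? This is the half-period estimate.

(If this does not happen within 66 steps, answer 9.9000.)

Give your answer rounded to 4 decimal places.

Step 0: x=[9.8000] v=[0.0000]
Step 1: x=[9.7865] v=[-0.0900]
Step 2: x=[9.7597] v=[-0.1787]
Step 3: x=[9.7200] v=[-0.2647]
Step 4: x=[9.6680] v=[-0.3467]
Step 5: x=[9.6045] v=[-0.4235]
Step 6: x=[9.5304] v=[-0.4940]
Step 7: x=[9.4469] v=[-0.5570]
Step 8: x=[9.3551] v=[-0.6117]
Step 9: x=[9.2565] v=[-0.6572]
Step 10: x=[9.1526] v=[-0.6929]
Step 11: x=[9.0449] v=[-0.7182]
Step 12: x=[8.9350] v=[-0.7327]
Step 13: x=[8.8246] v=[-0.7362]
Step 14: x=[8.7153] v=[-0.7287]
Step 15: x=[8.6088] v=[-0.7102]
Step 16: x=[8.5066] v=[-0.6811]
Step 17: x=[8.4103] v=[-0.6418]
Step 18: x=[8.3214] v=[-0.5928]
Step 19: x=[8.2412] v=[-0.5349]
Step 20: x=[8.1709] v=[-0.4690]
Step 21: x=[8.1115] v=[-0.3961]
Step 22: x=[8.0639] v=[-0.3172]
Step 23: x=[8.0289] v=[-0.2336]
Step 24: x=[8.0069] v=[-0.1465]
Step 25: x=[7.9983] v=[-0.0572]
Step 26: x=[8.0033] v=[0.0330]
First v>=0 after going negative at step 26, time=3.9000

Answer: 3.9000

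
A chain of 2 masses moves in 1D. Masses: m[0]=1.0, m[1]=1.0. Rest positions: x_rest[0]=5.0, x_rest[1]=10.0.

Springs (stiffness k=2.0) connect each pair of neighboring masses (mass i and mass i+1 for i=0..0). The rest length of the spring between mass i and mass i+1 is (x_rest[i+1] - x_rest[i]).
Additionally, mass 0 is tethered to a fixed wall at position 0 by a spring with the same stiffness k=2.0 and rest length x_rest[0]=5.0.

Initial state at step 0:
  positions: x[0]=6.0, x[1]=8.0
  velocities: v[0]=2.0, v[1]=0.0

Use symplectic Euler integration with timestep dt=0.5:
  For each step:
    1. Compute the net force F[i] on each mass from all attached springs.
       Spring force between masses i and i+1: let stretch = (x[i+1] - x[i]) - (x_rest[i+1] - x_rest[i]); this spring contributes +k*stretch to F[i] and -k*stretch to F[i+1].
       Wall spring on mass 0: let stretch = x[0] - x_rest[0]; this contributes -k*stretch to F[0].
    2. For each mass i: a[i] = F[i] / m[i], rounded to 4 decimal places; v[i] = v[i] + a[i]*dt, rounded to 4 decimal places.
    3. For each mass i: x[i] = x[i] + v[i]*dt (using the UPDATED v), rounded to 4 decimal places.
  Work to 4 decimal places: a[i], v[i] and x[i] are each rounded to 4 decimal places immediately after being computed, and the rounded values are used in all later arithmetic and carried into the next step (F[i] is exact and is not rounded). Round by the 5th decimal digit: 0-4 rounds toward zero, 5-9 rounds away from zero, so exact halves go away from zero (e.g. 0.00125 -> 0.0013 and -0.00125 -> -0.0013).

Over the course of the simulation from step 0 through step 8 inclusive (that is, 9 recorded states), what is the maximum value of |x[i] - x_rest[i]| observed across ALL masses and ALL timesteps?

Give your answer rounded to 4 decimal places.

Step 0: x=[6.0000 8.0000] v=[2.0000 0.0000]
Step 1: x=[5.0000 9.5000] v=[-2.0000 3.0000]
Step 2: x=[3.7500 11.2500] v=[-2.5000 3.5000]
Step 3: x=[4.3750 11.7500] v=[1.2500 1.0000]
Step 4: x=[6.5000 11.0625] v=[4.2500 -1.3750]
Step 5: x=[7.6563 10.5938] v=[2.3125 -0.9375]
Step 6: x=[6.4532 11.1563] v=[-2.4063 1.1250]
Step 7: x=[4.3750 11.8673] v=[-4.1564 1.4219]
Step 8: x=[3.8555 11.3321] v=[-1.0391 -1.0704]
Max displacement = 2.6563

Answer: 2.6563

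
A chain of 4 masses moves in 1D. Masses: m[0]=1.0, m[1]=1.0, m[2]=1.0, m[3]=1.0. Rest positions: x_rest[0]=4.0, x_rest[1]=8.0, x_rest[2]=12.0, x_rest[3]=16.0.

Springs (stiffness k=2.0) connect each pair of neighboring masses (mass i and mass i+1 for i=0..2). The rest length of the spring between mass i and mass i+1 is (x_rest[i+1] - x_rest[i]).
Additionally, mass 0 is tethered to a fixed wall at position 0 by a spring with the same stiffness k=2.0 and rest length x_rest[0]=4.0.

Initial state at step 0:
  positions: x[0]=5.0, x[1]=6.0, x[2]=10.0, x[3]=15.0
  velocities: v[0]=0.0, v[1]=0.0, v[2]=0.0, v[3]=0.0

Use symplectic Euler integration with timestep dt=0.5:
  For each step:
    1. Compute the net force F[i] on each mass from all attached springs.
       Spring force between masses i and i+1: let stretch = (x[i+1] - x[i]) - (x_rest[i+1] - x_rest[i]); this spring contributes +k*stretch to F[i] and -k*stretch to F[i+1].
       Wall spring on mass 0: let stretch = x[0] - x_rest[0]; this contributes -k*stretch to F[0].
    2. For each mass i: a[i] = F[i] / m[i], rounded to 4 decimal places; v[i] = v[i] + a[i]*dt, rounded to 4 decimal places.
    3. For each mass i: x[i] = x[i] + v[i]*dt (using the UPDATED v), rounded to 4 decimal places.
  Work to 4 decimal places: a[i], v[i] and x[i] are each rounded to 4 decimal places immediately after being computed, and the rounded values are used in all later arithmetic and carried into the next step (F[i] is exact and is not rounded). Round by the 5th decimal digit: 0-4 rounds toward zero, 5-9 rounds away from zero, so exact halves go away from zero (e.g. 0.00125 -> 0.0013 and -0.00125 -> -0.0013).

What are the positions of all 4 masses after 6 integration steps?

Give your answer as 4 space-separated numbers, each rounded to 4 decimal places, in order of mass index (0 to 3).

Answer: 4.1250 8.5469 10.9063 16.6719

Derivation:
Step 0: x=[5.0000 6.0000 10.0000 15.0000] v=[0.0000 0.0000 0.0000 0.0000]
Step 1: x=[3.0000 7.5000 10.5000 14.5000] v=[-4.0000 3.0000 1.0000 -1.0000]
Step 2: x=[1.7500 8.2500 11.5000 14.0000] v=[-2.5000 1.5000 2.0000 -1.0000]
Step 3: x=[2.8750 7.3750 12.1250 14.2500] v=[2.2500 -1.7500 1.2500 0.5000]
Step 4: x=[4.8125 6.6250 11.4375 15.4375] v=[3.8750 -1.5000 -1.3750 2.3750]
Step 5: x=[5.2500 7.3750 10.3438 16.6250] v=[0.8750 1.5000 -2.1875 2.3750]
Step 6: x=[4.1250 8.5469 10.9063 16.6719] v=[-2.2500 2.3438 1.1249 0.0938]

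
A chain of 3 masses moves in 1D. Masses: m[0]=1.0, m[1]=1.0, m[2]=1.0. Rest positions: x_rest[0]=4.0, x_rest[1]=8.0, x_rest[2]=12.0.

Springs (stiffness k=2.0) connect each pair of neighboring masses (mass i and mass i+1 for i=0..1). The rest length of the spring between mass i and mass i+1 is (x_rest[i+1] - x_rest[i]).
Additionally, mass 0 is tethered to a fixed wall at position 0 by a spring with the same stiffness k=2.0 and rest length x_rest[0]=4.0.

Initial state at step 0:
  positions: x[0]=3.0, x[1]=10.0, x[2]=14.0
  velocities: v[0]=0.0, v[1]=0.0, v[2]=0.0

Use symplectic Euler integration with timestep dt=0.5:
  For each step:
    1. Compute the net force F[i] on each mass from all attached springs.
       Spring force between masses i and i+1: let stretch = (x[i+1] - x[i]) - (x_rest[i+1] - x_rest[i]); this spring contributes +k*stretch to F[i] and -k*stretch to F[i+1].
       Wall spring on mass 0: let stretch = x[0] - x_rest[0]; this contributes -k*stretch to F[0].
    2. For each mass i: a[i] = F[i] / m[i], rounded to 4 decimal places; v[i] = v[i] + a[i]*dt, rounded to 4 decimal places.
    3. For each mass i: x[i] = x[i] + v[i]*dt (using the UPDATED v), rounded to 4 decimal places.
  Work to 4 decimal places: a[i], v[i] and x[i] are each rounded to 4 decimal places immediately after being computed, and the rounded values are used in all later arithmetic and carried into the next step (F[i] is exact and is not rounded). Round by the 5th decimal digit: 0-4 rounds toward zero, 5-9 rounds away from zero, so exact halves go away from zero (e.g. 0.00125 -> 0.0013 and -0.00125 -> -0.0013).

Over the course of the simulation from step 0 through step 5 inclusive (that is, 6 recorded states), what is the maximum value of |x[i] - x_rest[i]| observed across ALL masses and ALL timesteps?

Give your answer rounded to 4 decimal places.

Answer: 2.2500

Derivation:
Step 0: x=[3.0000 10.0000 14.0000] v=[0.0000 0.0000 0.0000]
Step 1: x=[5.0000 8.5000 14.0000] v=[4.0000 -3.0000 0.0000]
Step 2: x=[6.2500 8.0000 13.2500] v=[2.5000 -1.0000 -1.5000]
Step 3: x=[5.2500 9.2500 11.8750] v=[-2.0000 2.5000 -2.7500]
Step 4: x=[3.6250 9.8125 11.1875] v=[-3.2500 1.1250 -1.3750]
Step 5: x=[3.2813 7.9688 11.8125] v=[-0.6875 -3.6875 1.2500]
Max displacement = 2.2500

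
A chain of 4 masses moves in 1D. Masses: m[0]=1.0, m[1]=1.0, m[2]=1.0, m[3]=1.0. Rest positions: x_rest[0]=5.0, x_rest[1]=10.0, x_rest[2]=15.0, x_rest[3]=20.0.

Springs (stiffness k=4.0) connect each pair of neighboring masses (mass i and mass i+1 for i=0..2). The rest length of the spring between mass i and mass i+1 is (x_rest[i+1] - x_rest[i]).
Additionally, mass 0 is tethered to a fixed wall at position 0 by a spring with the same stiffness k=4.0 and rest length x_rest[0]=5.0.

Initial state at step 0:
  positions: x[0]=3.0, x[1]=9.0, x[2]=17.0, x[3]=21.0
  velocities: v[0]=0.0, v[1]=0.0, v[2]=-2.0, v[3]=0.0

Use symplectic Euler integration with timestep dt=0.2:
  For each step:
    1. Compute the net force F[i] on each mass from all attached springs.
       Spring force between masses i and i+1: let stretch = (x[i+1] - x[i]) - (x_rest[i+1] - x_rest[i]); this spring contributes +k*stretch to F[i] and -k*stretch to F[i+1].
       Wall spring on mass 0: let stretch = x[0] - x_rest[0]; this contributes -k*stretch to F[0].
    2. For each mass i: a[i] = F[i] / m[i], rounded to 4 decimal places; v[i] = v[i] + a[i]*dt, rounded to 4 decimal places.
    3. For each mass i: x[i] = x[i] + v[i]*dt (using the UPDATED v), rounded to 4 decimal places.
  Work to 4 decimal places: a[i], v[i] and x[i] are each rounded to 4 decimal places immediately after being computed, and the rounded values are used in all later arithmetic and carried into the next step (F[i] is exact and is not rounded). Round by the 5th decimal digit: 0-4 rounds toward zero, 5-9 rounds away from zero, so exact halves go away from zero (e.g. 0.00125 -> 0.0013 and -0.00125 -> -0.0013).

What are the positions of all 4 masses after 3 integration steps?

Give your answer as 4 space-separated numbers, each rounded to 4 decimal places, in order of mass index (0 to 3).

Step 0: x=[3.0000 9.0000 17.0000 21.0000] v=[0.0000 0.0000 -2.0000 0.0000]
Step 1: x=[3.4800 9.3200 15.9600 21.1600] v=[2.4000 1.6000 -5.2000 0.8000]
Step 2: x=[4.3376 9.7680 14.6896 21.2880] v=[4.2880 2.2400 -6.3520 0.6400]
Step 3: x=[5.3700 10.1346 13.6875 21.1603] v=[5.1622 1.8330 -5.0106 -0.6387]

Answer: 5.3700 10.1346 13.6875 21.1603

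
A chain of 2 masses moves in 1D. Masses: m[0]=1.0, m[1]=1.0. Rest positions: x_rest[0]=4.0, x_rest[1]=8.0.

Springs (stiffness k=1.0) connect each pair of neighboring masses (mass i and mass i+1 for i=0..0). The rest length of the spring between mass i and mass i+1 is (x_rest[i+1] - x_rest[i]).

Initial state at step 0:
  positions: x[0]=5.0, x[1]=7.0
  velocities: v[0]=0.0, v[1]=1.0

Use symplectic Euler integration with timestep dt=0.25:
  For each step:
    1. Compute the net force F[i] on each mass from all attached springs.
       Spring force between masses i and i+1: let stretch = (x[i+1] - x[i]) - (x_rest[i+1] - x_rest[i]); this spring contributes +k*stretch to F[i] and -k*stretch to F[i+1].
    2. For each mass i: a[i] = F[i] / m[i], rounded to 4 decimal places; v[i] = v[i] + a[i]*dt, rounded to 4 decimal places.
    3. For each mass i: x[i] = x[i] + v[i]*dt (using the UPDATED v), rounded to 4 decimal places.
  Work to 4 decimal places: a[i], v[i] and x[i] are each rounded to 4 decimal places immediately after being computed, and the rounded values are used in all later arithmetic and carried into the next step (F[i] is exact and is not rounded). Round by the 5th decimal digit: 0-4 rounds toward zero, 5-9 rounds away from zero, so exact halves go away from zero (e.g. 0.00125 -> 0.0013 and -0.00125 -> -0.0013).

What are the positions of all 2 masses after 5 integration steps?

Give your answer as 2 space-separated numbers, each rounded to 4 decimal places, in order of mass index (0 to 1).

Step 0: x=[5.0000 7.0000] v=[0.0000 1.0000]
Step 1: x=[4.8750 7.3750] v=[-0.5000 1.5000]
Step 2: x=[4.6563 7.8438] v=[-0.8750 1.8750]
Step 3: x=[4.3868 8.3633] v=[-1.0781 2.0781]
Step 4: x=[4.1158 8.8843] v=[-1.0840 2.0840]
Step 5: x=[3.8928 9.3573] v=[-0.8919 1.8919]

Answer: 3.8928 9.3573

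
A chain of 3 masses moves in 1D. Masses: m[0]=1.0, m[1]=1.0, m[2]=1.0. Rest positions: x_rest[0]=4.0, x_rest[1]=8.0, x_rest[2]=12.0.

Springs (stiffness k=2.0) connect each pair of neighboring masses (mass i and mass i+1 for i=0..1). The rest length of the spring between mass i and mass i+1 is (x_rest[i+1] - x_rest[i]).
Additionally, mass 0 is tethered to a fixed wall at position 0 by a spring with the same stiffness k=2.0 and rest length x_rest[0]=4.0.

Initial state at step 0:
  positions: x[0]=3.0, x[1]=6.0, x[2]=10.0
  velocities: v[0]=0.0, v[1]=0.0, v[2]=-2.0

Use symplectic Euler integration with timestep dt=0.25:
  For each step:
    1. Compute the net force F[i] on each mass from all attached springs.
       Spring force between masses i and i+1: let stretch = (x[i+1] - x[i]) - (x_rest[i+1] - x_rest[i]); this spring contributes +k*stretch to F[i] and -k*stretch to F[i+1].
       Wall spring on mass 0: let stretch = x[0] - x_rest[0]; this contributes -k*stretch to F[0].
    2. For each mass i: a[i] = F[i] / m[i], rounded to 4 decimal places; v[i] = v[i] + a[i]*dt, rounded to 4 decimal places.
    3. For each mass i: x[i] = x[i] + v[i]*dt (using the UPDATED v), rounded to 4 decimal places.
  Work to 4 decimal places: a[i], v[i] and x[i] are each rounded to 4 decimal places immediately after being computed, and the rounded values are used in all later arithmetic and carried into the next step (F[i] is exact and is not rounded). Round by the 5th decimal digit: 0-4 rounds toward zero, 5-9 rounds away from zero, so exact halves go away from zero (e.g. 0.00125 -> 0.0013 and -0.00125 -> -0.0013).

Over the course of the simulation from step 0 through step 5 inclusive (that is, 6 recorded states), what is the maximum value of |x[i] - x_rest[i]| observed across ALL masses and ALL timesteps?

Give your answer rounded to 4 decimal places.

Step 0: x=[3.0000 6.0000 10.0000] v=[0.0000 0.0000 -2.0000]
Step 1: x=[3.0000 6.1250 9.5000] v=[0.0000 0.5000 -2.0000]
Step 2: x=[3.0156 6.2813 9.0781] v=[0.0625 0.6250 -1.6875]
Step 3: x=[3.0625 6.3790 8.8066] v=[0.1876 0.3906 -1.0859]
Step 4: x=[3.1412 6.3655 8.7317] v=[0.3146 -0.0539 -0.2997]
Step 5: x=[3.2303 6.2448 8.8610] v=[0.3562 -0.4830 0.5172]
Max displacement = 3.2683

Answer: 3.2683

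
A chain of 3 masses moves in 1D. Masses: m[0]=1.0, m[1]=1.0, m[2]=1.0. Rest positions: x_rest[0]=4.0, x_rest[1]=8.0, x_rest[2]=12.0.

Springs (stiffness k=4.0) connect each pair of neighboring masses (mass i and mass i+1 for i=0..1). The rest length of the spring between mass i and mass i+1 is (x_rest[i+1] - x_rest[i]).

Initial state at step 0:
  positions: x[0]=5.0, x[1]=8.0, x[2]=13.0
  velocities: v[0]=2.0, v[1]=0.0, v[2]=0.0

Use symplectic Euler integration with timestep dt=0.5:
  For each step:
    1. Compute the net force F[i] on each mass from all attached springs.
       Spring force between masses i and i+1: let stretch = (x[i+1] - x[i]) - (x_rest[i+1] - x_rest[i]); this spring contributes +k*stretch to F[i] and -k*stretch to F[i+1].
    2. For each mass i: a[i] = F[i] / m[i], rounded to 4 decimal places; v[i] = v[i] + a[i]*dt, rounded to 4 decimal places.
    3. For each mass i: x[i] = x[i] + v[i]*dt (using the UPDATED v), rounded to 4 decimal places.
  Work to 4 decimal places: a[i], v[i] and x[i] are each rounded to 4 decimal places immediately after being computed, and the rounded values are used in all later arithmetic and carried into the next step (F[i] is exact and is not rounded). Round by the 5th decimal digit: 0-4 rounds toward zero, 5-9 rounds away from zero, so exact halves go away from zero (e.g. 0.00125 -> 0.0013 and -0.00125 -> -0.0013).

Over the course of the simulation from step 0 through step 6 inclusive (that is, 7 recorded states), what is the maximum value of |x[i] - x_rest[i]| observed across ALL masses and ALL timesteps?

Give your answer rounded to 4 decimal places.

Answer: 3.0000

Derivation:
Step 0: x=[5.0000 8.0000 13.0000] v=[2.0000 0.0000 0.0000]
Step 1: x=[5.0000 10.0000 12.0000] v=[0.0000 4.0000 -2.0000]
Step 2: x=[6.0000 9.0000 13.0000] v=[2.0000 -2.0000 2.0000]
Step 3: x=[6.0000 9.0000 14.0000] v=[0.0000 0.0000 2.0000]
Step 4: x=[5.0000 11.0000 14.0000] v=[-2.0000 4.0000 0.0000]
Step 5: x=[6.0000 10.0000 15.0000] v=[2.0000 -2.0000 2.0000]
Step 6: x=[7.0000 10.0000 15.0000] v=[2.0000 0.0000 0.0000]
Max displacement = 3.0000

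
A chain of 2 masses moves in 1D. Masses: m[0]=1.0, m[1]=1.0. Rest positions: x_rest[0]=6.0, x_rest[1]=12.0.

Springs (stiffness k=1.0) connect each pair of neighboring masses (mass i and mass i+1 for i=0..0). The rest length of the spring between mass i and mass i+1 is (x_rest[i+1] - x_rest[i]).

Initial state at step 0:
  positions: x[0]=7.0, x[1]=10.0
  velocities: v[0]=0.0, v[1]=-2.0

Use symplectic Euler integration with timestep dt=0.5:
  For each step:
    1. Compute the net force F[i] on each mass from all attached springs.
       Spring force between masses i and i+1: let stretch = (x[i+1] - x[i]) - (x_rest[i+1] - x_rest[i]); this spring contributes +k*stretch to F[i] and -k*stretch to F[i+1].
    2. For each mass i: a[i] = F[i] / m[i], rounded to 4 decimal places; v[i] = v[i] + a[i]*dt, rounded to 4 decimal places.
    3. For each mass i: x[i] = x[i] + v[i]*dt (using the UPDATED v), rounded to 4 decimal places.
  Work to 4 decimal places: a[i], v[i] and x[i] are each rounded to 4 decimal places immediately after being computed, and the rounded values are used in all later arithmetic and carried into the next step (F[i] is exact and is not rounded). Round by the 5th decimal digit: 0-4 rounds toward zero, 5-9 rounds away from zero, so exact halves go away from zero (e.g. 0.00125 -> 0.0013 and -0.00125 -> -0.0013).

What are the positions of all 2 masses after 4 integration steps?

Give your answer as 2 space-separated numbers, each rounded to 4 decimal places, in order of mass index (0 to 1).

Answer: 2.0938 10.9063

Derivation:
Step 0: x=[7.0000 10.0000] v=[0.0000 -2.0000]
Step 1: x=[6.2500 9.7500] v=[-1.5000 -0.5000]
Step 2: x=[4.8750 10.1250] v=[-2.7500 0.7500]
Step 3: x=[3.3125 10.6875] v=[-3.1250 1.1250]
Step 4: x=[2.0938 10.9063] v=[-2.4375 0.4375]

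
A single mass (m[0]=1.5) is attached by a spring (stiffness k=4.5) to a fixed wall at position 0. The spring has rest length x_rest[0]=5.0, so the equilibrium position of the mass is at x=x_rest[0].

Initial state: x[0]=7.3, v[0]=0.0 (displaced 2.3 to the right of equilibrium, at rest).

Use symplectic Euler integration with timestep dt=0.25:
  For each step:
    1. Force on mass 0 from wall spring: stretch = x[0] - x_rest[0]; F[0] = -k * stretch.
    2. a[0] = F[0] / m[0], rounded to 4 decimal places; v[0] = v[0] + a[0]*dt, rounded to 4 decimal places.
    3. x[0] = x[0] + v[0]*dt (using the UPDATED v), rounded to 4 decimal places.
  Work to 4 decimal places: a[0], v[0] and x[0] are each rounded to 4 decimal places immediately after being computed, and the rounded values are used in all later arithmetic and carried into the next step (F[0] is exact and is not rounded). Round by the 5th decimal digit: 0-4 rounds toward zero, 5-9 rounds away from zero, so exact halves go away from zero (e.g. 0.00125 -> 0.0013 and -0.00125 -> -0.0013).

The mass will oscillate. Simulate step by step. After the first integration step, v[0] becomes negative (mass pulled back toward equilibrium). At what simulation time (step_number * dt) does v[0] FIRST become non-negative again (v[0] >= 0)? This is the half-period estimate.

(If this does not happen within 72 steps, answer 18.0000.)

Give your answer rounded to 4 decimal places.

Step 0: x=[7.3000] v=[0.0000]
Step 1: x=[6.8688] v=[-1.7250]
Step 2: x=[6.0872] v=[-3.1266]
Step 3: x=[5.1017] v=[-3.9420]
Step 4: x=[4.0971] v=[-4.0183]
Step 5: x=[3.2618] v=[-3.3411]
Step 6: x=[2.7524] v=[-2.0375]
Step 7: x=[2.6645] v=[-0.3518]
Step 8: x=[3.0145] v=[1.3998]
First v>=0 after going negative at step 8, time=2.0000

Answer: 2.0000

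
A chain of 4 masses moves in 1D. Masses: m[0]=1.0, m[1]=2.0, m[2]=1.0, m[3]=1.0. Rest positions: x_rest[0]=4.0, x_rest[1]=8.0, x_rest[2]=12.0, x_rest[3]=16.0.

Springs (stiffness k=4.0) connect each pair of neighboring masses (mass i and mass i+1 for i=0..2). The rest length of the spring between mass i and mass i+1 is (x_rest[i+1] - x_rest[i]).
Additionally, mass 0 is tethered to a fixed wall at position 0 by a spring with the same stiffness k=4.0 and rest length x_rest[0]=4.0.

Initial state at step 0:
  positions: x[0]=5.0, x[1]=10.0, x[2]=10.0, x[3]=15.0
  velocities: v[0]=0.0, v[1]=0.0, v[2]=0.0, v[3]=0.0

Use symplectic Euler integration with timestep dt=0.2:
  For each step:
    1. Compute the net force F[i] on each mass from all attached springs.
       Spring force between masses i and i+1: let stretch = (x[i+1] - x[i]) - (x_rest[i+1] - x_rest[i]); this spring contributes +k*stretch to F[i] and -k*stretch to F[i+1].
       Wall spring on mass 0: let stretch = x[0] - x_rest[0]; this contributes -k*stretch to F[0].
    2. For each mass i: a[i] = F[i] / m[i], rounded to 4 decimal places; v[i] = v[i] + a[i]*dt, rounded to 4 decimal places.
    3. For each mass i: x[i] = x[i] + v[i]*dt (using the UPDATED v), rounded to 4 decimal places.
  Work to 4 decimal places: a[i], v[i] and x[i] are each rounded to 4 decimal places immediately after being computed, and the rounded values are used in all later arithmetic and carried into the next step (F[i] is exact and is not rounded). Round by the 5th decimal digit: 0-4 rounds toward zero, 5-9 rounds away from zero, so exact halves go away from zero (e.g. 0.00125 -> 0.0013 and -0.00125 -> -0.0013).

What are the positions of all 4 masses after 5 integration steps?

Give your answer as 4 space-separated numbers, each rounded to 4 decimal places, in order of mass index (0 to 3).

Step 0: x=[5.0000 10.0000 10.0000 15.0000] v=[0.0000 0.0000 0.0000 0.0000]
Step 1: x=[5.0000 9.6000 10.8000 14.8400] v=[0.0000 -2.0000 4.0000 -0.8000]
Step 2: x=[4.9360 8.9280 12.0544 14.6736] v=[-0.3200 -3.3600 6.2720 -0.8320]
Step 3: x=[4.7210 8.1868 13.2276 14.7281] v=[-1.0752 -3.7062 5.8662 0.2726]
Step 4: x=[4.3051 7.5716 13.8344 15.1825] v=[-2.0794 -3.0762 3.0340 2.2722]
Step 5: x=[3.7230 7.1961 13.6548 16.0612] v=[-2.9103 -1.8777 -0.8978 4.3937]

Answer: 3.7230 7.1961 13.6548 16.0612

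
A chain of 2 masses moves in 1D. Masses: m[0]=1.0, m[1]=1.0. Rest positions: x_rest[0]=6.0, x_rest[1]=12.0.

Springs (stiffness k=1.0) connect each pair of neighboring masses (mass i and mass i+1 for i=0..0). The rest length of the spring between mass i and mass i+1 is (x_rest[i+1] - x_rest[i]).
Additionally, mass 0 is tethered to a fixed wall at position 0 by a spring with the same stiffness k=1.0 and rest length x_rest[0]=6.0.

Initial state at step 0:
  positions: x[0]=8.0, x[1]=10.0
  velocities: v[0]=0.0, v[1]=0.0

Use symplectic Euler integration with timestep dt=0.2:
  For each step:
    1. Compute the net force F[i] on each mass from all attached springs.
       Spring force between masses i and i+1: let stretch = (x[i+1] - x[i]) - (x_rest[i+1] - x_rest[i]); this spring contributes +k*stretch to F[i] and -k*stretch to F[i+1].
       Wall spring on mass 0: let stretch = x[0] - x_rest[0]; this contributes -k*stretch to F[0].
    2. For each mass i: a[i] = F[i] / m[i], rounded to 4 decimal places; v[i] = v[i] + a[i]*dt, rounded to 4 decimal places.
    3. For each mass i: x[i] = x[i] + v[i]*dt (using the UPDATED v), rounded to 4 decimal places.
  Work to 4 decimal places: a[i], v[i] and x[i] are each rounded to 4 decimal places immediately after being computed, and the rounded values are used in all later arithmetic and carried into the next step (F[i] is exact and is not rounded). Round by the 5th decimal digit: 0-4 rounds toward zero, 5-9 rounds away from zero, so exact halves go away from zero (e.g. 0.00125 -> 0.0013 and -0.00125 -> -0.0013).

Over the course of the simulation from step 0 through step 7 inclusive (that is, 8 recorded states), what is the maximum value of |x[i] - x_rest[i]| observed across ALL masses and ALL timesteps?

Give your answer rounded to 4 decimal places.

Answer: 2.0143

Derivation:
Step 0: x=[8.0000 10.0000] v=[0.0000 0.0000]
Step 1: x=[7.7600 10.1600] v=[-1.2000 0.8000]
Step 2: x=[7.3056 10.4640] v=[-2.2720 1.5200]
Step 3: x=[6.6853 10.8817] v=[-3.1014 2.0883]
Step 4: x=[5.9655 11.3715] v=[-3.5992 2.4490]
Step 5: x=[5.2233 11.8851] v=[-3.7111 2.5678]
Step 6: x=[4.5386 12.3722] v=[-3.4234 2.4354]
Step 7: x=[3.9857 12.7859] v=[-2.7644 2.0687]
Max displacement = 2.0143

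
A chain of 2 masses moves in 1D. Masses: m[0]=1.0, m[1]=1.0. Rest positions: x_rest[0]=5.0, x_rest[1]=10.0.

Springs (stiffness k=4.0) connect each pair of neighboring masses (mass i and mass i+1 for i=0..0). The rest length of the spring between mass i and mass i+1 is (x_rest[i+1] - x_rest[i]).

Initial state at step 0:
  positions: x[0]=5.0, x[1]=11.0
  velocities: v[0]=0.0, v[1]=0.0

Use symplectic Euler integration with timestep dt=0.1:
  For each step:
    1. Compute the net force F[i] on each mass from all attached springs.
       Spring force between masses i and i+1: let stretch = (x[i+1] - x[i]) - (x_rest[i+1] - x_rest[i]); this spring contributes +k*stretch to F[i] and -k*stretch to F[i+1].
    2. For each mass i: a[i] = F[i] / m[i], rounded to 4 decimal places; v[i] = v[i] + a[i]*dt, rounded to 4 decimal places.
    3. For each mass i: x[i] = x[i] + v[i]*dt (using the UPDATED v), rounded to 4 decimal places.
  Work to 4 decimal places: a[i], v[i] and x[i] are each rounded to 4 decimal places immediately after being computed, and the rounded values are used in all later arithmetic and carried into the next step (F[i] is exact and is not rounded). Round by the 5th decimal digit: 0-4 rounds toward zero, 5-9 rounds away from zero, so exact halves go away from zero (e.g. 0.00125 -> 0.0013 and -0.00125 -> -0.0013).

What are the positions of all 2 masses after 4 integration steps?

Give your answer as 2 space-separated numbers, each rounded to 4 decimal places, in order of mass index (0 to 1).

Answer: 5.3538 10.6462

Derivation:
Step 0: x=[5.0000 11.0000] v=[0.0000 0.0000]
Step 1: x=[5.0400 10.9600] v=[0.4000 -0.4000]
Step 2: x=[5.1168 10.8832] v=[0.7680 -0.7680]
Step 3: x=[5.2243 10.7757] v=[1.0746 -1.0746]
Step 4: x=[5.3538 10.6462] v=[1.2952 -1.2952]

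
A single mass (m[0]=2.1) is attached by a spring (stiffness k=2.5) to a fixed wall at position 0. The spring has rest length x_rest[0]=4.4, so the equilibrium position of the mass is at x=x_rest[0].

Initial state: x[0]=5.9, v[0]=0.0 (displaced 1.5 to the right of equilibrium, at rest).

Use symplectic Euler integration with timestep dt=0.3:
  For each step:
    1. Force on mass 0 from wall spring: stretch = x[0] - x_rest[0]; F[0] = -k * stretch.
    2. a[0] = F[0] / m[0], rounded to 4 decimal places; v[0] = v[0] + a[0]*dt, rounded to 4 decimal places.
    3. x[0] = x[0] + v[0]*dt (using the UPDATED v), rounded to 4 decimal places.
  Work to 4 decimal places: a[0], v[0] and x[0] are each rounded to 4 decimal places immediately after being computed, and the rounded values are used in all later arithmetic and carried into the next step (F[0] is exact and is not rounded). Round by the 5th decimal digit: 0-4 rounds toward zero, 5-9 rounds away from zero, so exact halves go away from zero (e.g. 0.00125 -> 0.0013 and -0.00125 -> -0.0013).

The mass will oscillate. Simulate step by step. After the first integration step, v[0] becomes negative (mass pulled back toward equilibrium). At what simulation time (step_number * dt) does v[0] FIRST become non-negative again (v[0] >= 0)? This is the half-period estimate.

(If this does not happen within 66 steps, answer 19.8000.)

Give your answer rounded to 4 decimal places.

Step 0: x=[5.9000] v=[0.0000]
Step 1: x=[5.7393] v=[-0.5357]
Step 2: x=[5.4351] v=[-1.0140]
Step 3: x=[5.0200] v=[-1.3837]
Step 4: x=[4.5385] v=[-1.6051]
Step 5: x=[4.0421] v=[-1.6546]
Step 6: x=[3.5841] v=[-1.5268]
Step 7: x=[3.2135] v=[-1.2354]
Step 8: x=[2.9700] v=[-0.8117]
Step 9: x=[2.8797] v=[-0.3010]
Step 10: x=[2.9523] v=[0.2420]
First v>=0 after going negative at step 10, time=3.0000

Answer: 3.0000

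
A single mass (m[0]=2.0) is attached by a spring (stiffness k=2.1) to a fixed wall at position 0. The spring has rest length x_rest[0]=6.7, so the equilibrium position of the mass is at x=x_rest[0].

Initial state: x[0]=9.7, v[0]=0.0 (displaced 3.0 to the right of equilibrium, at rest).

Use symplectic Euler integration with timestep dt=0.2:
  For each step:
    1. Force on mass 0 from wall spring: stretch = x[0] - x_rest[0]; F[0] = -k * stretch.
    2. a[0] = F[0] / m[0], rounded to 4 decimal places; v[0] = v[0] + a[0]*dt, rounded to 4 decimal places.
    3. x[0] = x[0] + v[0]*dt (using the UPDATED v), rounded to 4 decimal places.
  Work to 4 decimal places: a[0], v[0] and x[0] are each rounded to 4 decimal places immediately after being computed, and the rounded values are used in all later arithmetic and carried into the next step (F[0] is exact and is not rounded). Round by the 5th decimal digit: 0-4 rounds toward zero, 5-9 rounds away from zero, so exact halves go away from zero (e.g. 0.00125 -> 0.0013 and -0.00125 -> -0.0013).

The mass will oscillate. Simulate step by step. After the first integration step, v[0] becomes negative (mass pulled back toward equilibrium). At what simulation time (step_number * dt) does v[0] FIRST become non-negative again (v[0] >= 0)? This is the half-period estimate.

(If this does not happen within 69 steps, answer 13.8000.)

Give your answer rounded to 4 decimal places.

Step 0: x=[9.7000] v=[0.0000]
Step 1: x=[9.5740] v=[-0.6300]
Step 2: x=[9.3273] v=[-1.2335]
Step 3: x=[8.9703] v=[-1.7852]
Step 4: x=[8.5179] v=[-2.2620]
Step 5: x=[7.9891] v=[-2.6438]
Step 6: x=[7.4062] v=[-2.9145]
Step 7: x=[6.7936] v=[-3.0628]
Step 8: x=[6.1771] v=[-3.0825]
Step 9: x=[5.5826] v=[-2.9727]
Step 10: x=[5.0350] v=[-2.7380]
Step 11: x=[4.5573] v=[-2.3883]
Step 12: x=[4.1696] v=[-1.9383]
Step 13: x=[3.8882] v=[-1.4069]
Step 14: x=[3.7249] v=[-0.8164]
Step 15: x=[3.6866] v=[-0.1916]
Step 16: x=[3.7748] v=[0.4412]
First v>=0 after going negative at step 16, time=3.2000

Answer: 3.2000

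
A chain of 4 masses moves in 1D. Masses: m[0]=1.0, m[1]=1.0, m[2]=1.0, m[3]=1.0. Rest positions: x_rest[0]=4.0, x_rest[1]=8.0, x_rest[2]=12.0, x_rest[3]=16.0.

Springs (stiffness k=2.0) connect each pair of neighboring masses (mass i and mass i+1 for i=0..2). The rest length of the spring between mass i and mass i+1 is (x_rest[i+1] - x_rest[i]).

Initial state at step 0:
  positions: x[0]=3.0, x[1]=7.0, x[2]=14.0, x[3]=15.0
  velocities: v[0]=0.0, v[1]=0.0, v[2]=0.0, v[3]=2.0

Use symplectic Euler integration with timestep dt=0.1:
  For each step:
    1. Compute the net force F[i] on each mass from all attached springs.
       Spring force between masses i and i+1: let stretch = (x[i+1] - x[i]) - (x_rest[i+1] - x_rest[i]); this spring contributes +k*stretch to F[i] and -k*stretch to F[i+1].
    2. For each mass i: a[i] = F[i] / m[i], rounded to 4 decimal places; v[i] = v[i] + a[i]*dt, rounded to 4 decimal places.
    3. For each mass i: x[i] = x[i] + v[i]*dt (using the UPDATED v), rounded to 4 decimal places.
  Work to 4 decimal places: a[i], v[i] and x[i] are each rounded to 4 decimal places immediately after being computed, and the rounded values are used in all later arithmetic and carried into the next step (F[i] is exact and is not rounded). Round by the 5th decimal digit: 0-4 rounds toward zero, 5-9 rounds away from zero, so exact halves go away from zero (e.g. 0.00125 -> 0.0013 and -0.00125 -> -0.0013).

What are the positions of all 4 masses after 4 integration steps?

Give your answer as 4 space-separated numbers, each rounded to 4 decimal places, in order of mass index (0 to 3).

Step 0: x=[3.0000 7.0000 14.0000 15.0000] v=[0.0000 0.0000 0.0000 2.0000]
Step 1: x=[3.0000 7.0600 13.8800 15.2600] v=[0.0000 0.6000 -1.2000 2.6000]
Step 2: x=[3.0012 7.1752 13.6512 15.5724] v=[0.0120 1.1520 -2.2880 3.1240]
Step 3: x=[3.0059 7.3364 13.3313 15.9264] v=[0.0468 1.6124 -3.1990 3.5398]
Step 4: x=[3.0172 7.5309 12.9434 16.3085] v=[0.1129 1.9453 -3.8790 3.8208]

Answer: 3.0172 7.5309 12.9434 16.3085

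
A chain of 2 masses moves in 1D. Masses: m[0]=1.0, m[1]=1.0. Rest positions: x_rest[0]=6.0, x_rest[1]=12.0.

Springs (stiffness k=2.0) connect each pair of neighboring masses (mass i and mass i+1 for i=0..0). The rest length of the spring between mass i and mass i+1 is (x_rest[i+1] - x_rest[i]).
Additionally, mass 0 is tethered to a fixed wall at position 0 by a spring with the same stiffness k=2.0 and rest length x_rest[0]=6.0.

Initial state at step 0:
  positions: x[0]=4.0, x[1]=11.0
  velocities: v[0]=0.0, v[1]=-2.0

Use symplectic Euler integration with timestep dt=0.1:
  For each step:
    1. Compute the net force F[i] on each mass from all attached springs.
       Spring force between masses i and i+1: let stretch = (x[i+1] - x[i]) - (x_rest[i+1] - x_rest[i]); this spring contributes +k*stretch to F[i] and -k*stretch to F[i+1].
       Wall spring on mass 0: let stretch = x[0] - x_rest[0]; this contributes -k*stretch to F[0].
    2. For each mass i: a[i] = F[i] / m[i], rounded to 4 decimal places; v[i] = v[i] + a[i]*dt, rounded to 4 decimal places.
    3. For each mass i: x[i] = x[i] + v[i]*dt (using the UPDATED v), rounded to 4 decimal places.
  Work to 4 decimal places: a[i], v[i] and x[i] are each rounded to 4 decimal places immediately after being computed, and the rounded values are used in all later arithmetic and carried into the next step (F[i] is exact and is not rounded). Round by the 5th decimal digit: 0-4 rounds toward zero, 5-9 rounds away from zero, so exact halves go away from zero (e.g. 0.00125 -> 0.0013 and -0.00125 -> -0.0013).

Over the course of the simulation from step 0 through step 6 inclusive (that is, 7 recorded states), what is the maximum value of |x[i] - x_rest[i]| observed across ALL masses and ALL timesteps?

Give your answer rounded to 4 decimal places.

Answer: 2.3838

Derivation:
Step 0: x=[4.0000 11.0000] v=[0.0000 -2.0000]
Step 1: x=[4.0600 10.7800] v=[0.6000 -2.2000]
Step 2: x=[4.1732 10.5456] v=[1.1320 -2.3440]
Step 3: x=[4.3304 10.3038] v=[1.5718 -2.4185]
Step 4: x=[4.5204 10.0625] v=[1.9004 -2.4132]
Step 5: x=[4.7309 9.8303] v=[2.1047 -2.3216]
Step 6: x=[4.9487 9.6162] v=[2.1784 -2.1415]
Max displacement = 2.3838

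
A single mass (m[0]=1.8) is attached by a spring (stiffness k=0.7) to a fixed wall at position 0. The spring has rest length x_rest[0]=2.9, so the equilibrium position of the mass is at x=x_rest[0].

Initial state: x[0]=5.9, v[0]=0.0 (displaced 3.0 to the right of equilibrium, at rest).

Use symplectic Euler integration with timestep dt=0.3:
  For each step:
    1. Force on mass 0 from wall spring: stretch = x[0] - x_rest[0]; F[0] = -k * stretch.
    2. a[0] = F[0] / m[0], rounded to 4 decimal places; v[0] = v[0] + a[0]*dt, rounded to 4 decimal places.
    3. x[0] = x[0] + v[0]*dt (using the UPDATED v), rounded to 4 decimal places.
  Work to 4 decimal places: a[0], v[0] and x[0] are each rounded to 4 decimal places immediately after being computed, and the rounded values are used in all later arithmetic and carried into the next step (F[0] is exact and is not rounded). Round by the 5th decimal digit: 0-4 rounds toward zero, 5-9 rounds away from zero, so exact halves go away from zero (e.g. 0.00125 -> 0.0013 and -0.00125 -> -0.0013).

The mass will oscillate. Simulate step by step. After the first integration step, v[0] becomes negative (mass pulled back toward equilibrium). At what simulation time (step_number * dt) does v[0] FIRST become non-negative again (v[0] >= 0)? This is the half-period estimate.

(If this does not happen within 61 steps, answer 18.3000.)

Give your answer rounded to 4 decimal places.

Step 0: x=[5.9000] v=[0.0000]
Step 1: x=[5.7950] v=[-0.3500]
Step 2: x=[5.5887] v=[-0.6877]
Step 3: x=[5.2883] v=[-1.0014]
Step 4: x=[4.9043] v=[-1.2800]
Step 5: x=[4.4501] v=[-1.5139]
Step 6: x=[3.9417] v=[-1.6947]
Step 7: x=[3.3968] v=[-1.8162]
Step 8: x=[2.8345] v=[-1.8742]
Step 9: x=[2.2745] v=[-1.8666]
Step 10: x=[1.7364] v=[-1.7936]
Step 11: x=[1.2390] v=[-1.6579]
Step 12: x=[0.7998] v=[-1.4641]
Step 13: x=[0.4341] v=[-1.2191]
Step 14: x=[0.1547] v=[-0.9314]
Step 15: x=[-0.0286] v=[-0.6111]
Step 16: x=[-0.1094] v=[-0.2694]
Step 17: x=[-0.0849] v=[0.0817]
First v>=0 after going negative at step 17, time=5.1000

Answer: 5.1000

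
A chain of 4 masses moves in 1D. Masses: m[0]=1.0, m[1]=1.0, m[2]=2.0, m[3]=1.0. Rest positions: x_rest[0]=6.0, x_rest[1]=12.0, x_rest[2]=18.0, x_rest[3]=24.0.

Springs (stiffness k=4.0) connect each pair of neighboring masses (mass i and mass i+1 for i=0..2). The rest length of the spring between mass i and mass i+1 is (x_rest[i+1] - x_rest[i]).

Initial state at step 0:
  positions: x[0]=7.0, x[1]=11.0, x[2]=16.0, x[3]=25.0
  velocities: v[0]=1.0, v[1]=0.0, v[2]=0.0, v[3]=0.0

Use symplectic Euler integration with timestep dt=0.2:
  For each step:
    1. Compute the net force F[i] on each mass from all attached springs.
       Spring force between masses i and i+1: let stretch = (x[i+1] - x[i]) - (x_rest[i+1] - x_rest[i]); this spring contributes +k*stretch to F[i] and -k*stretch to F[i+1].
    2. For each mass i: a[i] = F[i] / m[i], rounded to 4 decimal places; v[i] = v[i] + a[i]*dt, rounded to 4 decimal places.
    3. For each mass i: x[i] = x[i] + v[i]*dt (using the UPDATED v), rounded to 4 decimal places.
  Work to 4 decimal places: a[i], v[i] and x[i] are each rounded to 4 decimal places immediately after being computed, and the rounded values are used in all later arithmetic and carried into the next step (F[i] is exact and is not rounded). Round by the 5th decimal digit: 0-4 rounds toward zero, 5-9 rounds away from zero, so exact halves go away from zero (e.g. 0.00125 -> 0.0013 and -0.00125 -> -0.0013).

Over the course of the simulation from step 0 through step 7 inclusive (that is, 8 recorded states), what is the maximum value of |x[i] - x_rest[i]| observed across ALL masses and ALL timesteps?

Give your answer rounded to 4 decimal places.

Step 0: x=[7.0000 11.0000 16.0000 25.0000] v=[1.0000 0.0000 0.0000 0.0000]
Step 1: x=[6.8800 11.1600 16.3200 24.5200] v=[-0.6000 0.8000 1.6000 -2.4000]
Step 2: x=[6.4848 11.4608 16.8832 23.6880] v=[-1.9760 1.5040 2.8160 -4.1600]
Step 3: x=[5.9258 11.8330 17.5570 22.7272] v=[-2.7952 1.8611 3.3690 -4.8038]
Step 4: x=[5.3519 12.1759 18.1865 21.8992] v=[-2.8694 1.7145 3.1475 -4.1400]
Step 5: x=[4.9099 12.3887 18.6322 21.4372] v=[-2.2102 1.0638 2.2283 -2.3102]
Step 6: x=[4.7045 12.4038 18.8028 21.4864] v=[-1.0272 0.0756 0.8529 0.2458]
Step 7: x=[4.7709 12.2109 18.6761 22.0662] v=[0.3322 -0.9646 -0.6333 2.8989]
Max displacement = 2.5628

Answer: 2.5628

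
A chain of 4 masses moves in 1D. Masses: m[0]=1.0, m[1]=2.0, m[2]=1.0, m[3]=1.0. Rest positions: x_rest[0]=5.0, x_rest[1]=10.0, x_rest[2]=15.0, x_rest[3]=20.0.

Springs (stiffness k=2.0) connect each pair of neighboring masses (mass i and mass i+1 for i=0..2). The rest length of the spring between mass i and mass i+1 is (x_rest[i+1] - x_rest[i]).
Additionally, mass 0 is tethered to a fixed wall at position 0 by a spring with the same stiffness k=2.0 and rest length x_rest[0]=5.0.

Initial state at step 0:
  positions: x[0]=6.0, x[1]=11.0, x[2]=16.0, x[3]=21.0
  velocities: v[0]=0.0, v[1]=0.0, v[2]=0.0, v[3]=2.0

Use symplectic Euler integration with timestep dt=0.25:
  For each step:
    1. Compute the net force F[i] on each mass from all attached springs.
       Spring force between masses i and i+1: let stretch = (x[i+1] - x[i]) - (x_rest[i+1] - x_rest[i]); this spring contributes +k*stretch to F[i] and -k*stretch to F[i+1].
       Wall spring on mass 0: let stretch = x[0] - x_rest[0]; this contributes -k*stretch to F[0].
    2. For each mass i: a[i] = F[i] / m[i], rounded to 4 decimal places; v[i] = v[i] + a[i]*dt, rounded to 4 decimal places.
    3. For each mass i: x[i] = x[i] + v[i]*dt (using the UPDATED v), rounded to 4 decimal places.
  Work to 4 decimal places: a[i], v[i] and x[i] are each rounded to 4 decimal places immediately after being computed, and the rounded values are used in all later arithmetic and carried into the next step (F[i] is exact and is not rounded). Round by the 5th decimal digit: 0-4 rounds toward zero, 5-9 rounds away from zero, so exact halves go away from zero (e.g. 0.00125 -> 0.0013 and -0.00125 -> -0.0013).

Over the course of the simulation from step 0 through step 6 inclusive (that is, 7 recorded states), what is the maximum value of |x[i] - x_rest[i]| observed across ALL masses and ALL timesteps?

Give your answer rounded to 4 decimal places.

Step 0: x=[6.0000 11.0000 16.0000 21.0000] v=[0.0000 0.0000 0.0000 2.0000]
Step 1: x=[5.8750 11.0000 16.0000 21.5000] v=[-0.5000 0.0000 0.0000 2.0000]
Step 2: x=[5.6563 10.9922 16.0625 21.9375] v=[-0.8750 -0.0313 0.2500 1.7500]
Step 3: x=[5.3975 10.9678 16.2256 22.2656] v=[-1.0352 -0.0977 0.6524 1.3125]
Step 4: x=[5.1603 10.9239 16.4865 22.4637] v=[-0.9488 -0.1758 1.0435 0.7925]
Step 5: x=[4.9985 10.8674 16.7992 22.5397] v=[-0.6472 -0.2261 1.2508 0.3039]
Step 6: x=[4.9455 10.8148 17.0880 22.5231] v=[-0.2120 -0.2104 1.1552 -0.0664]
Max displacement = 2.5397

Answer: 2.5397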